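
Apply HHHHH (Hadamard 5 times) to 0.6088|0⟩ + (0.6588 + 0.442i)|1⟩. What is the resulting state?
(0.8963 + 0.3125i)|0⟩ + (-0.03536 - 0.3125i)|1⟩

H² = I, so H^5 = H: a single Hadamard. With (a, b) = (0.6088, (0.6588 + 0.442i)), H gives ((a + b)/√2, (a − b)/√2) = ((0.8963 + 0.3125i), (-0.03536 - 0.3125i)).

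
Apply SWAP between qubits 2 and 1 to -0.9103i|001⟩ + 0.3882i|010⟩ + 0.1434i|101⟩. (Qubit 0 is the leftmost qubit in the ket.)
0.3882i|001⟩ - 0.9103i|010⟩ + 0.1434i|110⟩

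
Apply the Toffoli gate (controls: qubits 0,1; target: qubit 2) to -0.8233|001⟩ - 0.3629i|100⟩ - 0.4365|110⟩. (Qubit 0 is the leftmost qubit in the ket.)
-0.8233|001⟩ - 0.3629i|100⟩ - 0.4365|111⟩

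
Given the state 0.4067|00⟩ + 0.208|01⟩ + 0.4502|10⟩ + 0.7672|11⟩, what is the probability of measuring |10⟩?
0.2027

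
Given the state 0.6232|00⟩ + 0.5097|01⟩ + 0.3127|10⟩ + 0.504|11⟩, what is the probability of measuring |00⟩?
0.3884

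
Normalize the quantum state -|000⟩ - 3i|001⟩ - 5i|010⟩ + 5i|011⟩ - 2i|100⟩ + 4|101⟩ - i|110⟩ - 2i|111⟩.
-0.1085|000⟩ - 0.3254i|001⟩ - 0.5423i|010⟩ + 0.5423i|011⟩ - 0.2169i|100⟩ + 0.4339|101⟩ - 0.1085i|110⟩ - 0.2169i|111⟩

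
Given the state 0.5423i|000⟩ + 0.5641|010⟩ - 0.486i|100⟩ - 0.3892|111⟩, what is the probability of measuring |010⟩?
0.3182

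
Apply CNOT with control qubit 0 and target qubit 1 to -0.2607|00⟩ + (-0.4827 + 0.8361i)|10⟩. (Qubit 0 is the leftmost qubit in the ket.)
-0.2607|00⟩ + (-0.4827 + 0.8361i)|11⟩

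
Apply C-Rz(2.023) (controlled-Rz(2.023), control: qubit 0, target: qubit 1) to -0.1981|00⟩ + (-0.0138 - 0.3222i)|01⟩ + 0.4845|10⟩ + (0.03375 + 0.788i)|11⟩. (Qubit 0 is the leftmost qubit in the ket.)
-0.1981|00⟩ + (-0.0138 - 0.3222i)|01⟩ + (0.2571 - 0.4107i)|10⟩ + (-0.65 + 0.4467i)|11⟩

C-Rz(2.023) leaves the control-|0⟩ kets |00⟩, |01⟩ unchanged and applies Rz(2.023) to qubit 1 on the control-|1⟩ pair (|10⟩, |11⟩).
Rz(2.023) = [[e^(−iθ/2), 0], [0, e^(iθ/2)]] with e^(±iθ/2) = cos(θ/2) ± i·sin(θ/2); θ = 2.023, cos(θ/2) ≈ 0.53059, sin(θ/2) ≈ 0.847629.
With a = amp(|10⟩) = 0.4845 and b = amp(|11⟩) = (0.03375 + 0.788i):
new amp(|10⟩) = (0.53059 - 0.847629i)·a = (0.2571 - 0.4107i)
new amp(|11⟩) = (0.53059 + 0.847629i)·b = (-0.65 + 0.4467i)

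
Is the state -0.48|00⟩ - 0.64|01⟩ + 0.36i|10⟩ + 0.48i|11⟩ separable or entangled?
Separable

Writing the state as a|00⟩ + b|01⟩ + c|10⟩ + d|11⟩, it is a product state iff ad − bc = 0.
Here (a, b, c, d) = (-0.48, -0.64, 0.36i, 0.48i): ad − bc = (-0.48)(0.48i) − (-0.64)(0.36i) = 0, so the state is separable.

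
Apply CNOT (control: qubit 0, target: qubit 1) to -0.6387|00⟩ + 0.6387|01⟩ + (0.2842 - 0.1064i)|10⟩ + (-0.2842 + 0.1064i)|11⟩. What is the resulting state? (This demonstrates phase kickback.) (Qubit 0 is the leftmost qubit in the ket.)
-0.6387|00⟩ + 0.6387|01⟩ + (-0.2842 + 0.1064i)|10⟩ + (0.2842 - 0.1064i)|11⟩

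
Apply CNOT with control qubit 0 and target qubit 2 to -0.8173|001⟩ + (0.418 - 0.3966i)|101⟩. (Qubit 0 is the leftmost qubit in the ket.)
-0.8173|001⟩ + (0.418 - 0.3966i)|100⟩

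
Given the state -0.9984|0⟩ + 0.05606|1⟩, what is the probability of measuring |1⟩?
0.003143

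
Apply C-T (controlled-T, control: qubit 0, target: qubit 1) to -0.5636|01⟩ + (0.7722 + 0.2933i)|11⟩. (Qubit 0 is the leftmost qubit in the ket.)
-0.5636|01⟩ + (0.3386 + 0.7534i)|11⟩

C-T leaves the control-|0⟩ kets |00⟩, |01⟩ unchanged and applies T to qubit 1 on the control-|1⟩ pair (|10⟩, |11⟩).
T = [[1, 0], [0, (1/√2 + (1/√2)i)]].
With a = amp(|10⟩) = 0 and b = amp(|11⟩) = (0.7722 + 0.2933i):
new amp(|10⟩) = (1)·a = 0
new amp(|11⟩) = (1/√2 + (1/√2)i)·b = (0.3386 + 0.7534i)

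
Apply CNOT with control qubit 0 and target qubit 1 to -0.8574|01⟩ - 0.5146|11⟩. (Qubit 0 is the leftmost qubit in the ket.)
-0.8574|01⟩ - 0.5146|10⟩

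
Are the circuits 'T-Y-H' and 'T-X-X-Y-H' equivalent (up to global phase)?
Yes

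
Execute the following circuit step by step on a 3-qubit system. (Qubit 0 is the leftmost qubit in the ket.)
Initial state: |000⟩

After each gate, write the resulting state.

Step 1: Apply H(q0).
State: 1/√2|000⟩ + 1/√2|100⟩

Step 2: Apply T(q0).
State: 1/√2|000⟩ + (1/2 + (1/2)i)|100⟩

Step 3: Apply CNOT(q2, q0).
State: 1/√2|000⟩ + (1/2 + (1/2)i)|100⟩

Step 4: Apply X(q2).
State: 1/√2|001⟩ + (1/2 + (1/2)i)|101⟩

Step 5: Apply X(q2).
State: 1/√2|000⟩ + (1/2 + (1/2)i)|100⟩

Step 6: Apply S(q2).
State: 1/√2|000⟩ + (1/2 + (1/2)i)|100⟩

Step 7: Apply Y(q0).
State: (1/2 - (1/2)i)|000⟩ + (1/√2)i|100⟩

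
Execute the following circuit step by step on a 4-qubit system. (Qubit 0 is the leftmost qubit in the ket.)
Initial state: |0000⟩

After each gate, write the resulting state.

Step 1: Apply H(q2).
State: 1/√2|0000⟩ + 1/√2|0010⟩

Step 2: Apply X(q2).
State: 1/√2|0000⟩ + 1/√2|0010⟩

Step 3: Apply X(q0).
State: 1/√2|1000⟩ + 1/√2|1010⟩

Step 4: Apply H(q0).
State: 1/2|0000⟩ + 1/2|0010⟩ - 1/2|1000⟩ - 1/2|1010⟩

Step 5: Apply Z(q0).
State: 1/2|0000⟩ + 1/2|0010⟩ + 1/2|1000⟩ + 1/2|1010⟩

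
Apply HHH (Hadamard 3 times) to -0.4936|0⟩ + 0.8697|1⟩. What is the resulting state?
0.2659|0⟩ - 0.964|1⟩

H² = I, so H^3 = H: a single Hadamard. With (a, b) = (-0.4936, 0.8697), H gives ((a + b)/√2, (a − b)/√2) = (0.2659, -0.964).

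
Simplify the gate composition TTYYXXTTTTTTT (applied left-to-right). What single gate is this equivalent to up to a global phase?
T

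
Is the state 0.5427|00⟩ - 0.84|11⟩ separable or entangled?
Entangled

Writing the state as a|00⟩ + b|01⟩ + c|10⟩ + d|11⟩, it is a product state iff ad − bc = 0.
Here (a, b, c, d) = (0.5427, 0, 0, -0.84): ad − bc = (0.5427)(-0.84) − (0)(0) = -0.4559 ≠ 0, so the state is entangled.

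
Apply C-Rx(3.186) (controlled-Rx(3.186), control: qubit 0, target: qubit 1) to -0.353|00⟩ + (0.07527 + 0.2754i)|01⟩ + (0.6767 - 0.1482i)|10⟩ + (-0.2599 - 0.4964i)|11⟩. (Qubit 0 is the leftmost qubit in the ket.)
-0.353|00⟩ + (0.07527 + 0.2754i)|01⟩ + (-0.5113 + 0.2631i)|10⟩ + (-0.1424 - 0.6655i)|11⟩

C-Rx(3.186) leaves the control-|0⟩ kets |00⟩, |01⟩ unchanged and applies Rx(3.186) to qubit 1 on the control-|1⟩ pair (|10⟩, |11⟩).
Rx(3.186) = [[cos(θ/2), −i·sin(θ/2)], [−i·sin(θ/2), cos(θ/2)]]; θ = 3.186, cos(θ/2) ≈ -0.0222018, sin(θ/2) ≈ 0.999754.
With a = amp(|10⟩) = (0.6767 - 0.1482i) and b = amp(|11⟩) = (-0.2599 - 0.4964i):
new amp(|10⟩) = (-0.0222018)·a + (-0.999754i)·b = (-0.5113 + 0.2631i)
new amp(|11⟩) = (-0.999754i)·a + (-0.0222018)·b = (-0.1424 - 0.6655i)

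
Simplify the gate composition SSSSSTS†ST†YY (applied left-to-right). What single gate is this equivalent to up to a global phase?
S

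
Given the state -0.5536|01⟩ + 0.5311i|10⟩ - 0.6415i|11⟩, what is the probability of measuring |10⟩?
0.2821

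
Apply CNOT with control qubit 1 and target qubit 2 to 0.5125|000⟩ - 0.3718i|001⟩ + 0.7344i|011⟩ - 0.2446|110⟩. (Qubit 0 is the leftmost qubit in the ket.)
0.5125|000⟩ - 0.3718i|001⟩ + 0.7344i|010⟩ - 0.2446|111⟩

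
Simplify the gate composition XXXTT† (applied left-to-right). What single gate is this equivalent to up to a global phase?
X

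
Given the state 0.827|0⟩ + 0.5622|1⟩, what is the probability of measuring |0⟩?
0.6839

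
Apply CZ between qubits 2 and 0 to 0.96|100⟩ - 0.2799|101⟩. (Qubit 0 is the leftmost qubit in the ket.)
0.96|100⟩ + 0.2799|101⟩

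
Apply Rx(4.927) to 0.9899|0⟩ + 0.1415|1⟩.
(-0.7709 - 0.08876i)|0⟩ + (-0.1102 - 0.621i)|1⟩

Rx(4.927) = [[cos(θ/2), −i·sin(θ/2)], [−i·sin(θ/2), cos(θ/2)]]; θ = 4.927, cos(θ/2) ≈ -0.778771, sin(θ/2) ≈ 0.627309.
With a = amp(|0⟩) = 0.9899 and b = amp(|1⟩) = 0.1415:
new amp(|0⟩) = (-0.778771)·a + (-0.627309i)·b = (-0.7709 - 0.08876i)
new amp(|1⟩) = (-0.627309i)·a + (-0.778771)·b = (-0.1102 - 0.621i)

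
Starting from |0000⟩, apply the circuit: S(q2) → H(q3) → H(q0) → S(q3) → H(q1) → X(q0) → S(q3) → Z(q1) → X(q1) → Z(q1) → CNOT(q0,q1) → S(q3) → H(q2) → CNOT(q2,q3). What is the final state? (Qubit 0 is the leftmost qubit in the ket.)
-0.25|0000⟩ + 0.25i|0001⟩ + 0.25i|0010⟩ - 0.25|0011⟩ - 0.25|0100⟩ + 0.25i|0101⟩ + 0.25i|0110⟩ - 0.25|0111⟩ - 0.25|1000⟩ + 0.25i|1001⟩ + 0.25i|1010⟩ - 0.25|1011⟩ - 0.25|1100⟩ + 0.25i|1101⟩ + 0.25i|1110⟩ - 0.25|1111⟩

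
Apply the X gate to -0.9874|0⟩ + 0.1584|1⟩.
0.1584|0⟩ - 0.9874|1⟩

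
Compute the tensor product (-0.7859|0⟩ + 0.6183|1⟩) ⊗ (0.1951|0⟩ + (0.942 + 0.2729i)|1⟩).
-0.1533|00⟩ + (-0.7403 - 0.2145i)|01⟩ + 0.1206|10⟩ + (0.5824 + 0.1687i)|11⟩

amp(|b₁b₂…⟩) = product of the factor amplitudes for bits b₁, b₂, …; only kets whose every factor amplitude is nonzero survive.
|00⟩: (-0.7859)(0.1951) = -0.1533
|01⟩: (-0.7859)(0.942 + 0.2729i) = (-0.7403 - 0.2145i)
|10⟩: (0.6183)(0.1951) = 0.1206
|11⟩: (0.6183)(0.942 + 0.2729i) = (0.5824 + 0.1687i)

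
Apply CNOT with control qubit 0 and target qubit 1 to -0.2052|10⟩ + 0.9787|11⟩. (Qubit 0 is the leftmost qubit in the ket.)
0.9787|10⟩ - 0.2052|11⟩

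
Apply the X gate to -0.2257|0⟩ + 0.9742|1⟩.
0.9742|0⟩ - 0.2257|1⟩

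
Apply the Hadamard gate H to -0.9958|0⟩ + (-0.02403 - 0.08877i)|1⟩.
(-0.7211 - 0.06277i)|0⟩ + (-0.6871 + 0.06277i)|1⟩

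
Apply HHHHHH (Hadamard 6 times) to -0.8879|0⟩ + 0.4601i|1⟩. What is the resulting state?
-0.8879|0⟩ + 0.4601i|1⟩

H² = I, so an even number of Hadamards cancels: H^6 = I and the state is unchanged.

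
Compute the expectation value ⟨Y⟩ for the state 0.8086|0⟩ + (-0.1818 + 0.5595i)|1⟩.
0.9048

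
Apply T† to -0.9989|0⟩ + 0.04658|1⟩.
-0.9989|0⟩ + (0.03294 - 0.03294i)|1⟩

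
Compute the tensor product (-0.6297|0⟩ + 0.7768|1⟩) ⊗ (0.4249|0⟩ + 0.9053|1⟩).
-0.2676|00⟩ - 0.5701|01⟩ + 0.3301|10⟩ + 0.7032|11⟩

amp(|b₁b₂…⟩) = product of the factor amplitudes for bits b₁, b₂, …; only kets whose every factor amplitude is nonzero survive.
|00⟩: (-0.6297)(0.4249) = -0.2676
|01⟩: (-0.6297)(0.9053) = -0.5701
|10⟩: (0.7768)(0.4249) = 0.3301
|11⟩: (0.7768)(0.9053) = 0.7032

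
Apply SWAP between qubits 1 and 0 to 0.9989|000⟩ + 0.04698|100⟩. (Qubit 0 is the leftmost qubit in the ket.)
0.9989|000⟩ + 0.04698|010⟩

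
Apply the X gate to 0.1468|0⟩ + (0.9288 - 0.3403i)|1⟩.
(0.9288 - 0.3403i)|0⟩ + 0.1468|1⟩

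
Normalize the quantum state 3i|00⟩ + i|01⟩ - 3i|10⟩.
0.6882i|00⟩ + 0.2294i|01⟩ - 0.6882i|10⟩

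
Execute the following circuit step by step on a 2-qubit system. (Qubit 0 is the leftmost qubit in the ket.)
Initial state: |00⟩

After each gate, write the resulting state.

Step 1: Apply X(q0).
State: |10⟩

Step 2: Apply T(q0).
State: (1/√2 + (1/√2)i)|10⟩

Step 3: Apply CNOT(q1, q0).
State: (1/√2 + (1/√2)i)|10⟩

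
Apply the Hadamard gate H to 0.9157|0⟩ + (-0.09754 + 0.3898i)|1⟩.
(0.5785 + 0.2756i)|0⟩ + (0.7165 - 0.2756i)|1⟩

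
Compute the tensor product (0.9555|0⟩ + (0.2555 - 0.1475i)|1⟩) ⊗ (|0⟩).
0.9555|00⟩ + (0.2555 - 0.1475i)|10⟩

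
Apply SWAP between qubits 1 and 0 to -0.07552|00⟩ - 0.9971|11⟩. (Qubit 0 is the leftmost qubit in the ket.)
-0.07552|00⟩ - 0.9971|11⟩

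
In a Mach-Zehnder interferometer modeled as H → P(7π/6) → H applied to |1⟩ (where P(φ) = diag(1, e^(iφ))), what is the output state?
(0.933 + 0.25i)|0⟩ + (0.06699 - 0.25i)|1⟩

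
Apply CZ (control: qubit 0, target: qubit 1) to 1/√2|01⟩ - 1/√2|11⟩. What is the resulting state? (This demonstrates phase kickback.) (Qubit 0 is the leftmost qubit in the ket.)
1/√2|01⟩ + 1/√2|11⟩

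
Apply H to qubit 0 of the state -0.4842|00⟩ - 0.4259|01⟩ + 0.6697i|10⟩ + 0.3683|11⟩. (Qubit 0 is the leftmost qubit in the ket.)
(-0.3424 + 0.4735i)|00⟩ - 0.04073|01⟩ + (-0.3424 - 0.4735i)|10⟩ - 0.5616|11⟩

H on qubit 0 mixes each pair of kets that differ only in qubit 0: amplitudes (a, b) of (|…0…⟩, |…1…⟩) become ((a + b)/√2, (a − b)/√2). Kets absent from the input have amplitude 0.
(|00⟩, |10⟩): (a, b) = (-0.4842, 0.6697i) → ((-0.3424 + 0.4735i), (-0.3424 - 0.4735i))
(|01⟩, |11⟩): (a, b) = (-0.4259, 0.3683) → (-0.04073, -0.5616)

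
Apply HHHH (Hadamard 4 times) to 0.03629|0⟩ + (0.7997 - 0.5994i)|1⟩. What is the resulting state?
0.03629|0⟩ + (0.7997 - 0.5994i)|1⟩

H² = I, so an even number of Hadamards cancels: H^4 = I and the state is unchanged.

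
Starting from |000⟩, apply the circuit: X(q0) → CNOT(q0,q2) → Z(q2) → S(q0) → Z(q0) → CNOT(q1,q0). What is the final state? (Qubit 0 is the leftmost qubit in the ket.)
i|101⟩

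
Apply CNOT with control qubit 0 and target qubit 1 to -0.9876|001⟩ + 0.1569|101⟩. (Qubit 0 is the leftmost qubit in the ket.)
-0.9876|001⟩ + 0.1569|111⟩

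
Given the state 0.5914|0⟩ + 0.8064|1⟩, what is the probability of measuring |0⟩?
0.3498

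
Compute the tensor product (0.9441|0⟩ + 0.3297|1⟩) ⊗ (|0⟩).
0.9441|00⟩ + 0.3297|10⟩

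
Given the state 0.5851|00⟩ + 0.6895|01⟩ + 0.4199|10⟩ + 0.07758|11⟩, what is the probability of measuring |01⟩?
0.4754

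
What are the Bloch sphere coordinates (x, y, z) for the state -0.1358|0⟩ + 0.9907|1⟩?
(-0.2691, 0, -0.963)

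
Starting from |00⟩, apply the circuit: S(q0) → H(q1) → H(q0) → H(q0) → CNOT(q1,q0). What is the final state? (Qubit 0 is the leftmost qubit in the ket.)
1/√2|00⟩ + 1/√2|11⟩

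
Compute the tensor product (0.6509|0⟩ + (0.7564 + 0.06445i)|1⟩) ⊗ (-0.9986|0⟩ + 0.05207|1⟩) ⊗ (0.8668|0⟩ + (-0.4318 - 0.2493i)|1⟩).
-0.5634|000⟩ + (0.2807 + 0.162i)|001⟩ + 0.02938|010⟩ + (-0.01463 - 0.008449i)|011⟩ + (-0.6547 - 0.05579i)|100⟩ + (0.3101 + 0.2161i)|101⟩ + (0.03414 + 0.002909i)|110⟩ + (-0.01617 - 0.01127i)|111⟩

amp(|b₁b₂…⟩) = product of the factor amplitudes for bits b₁, b₂, …; only kets whose every factor amplitude is nonzero survive.
|000⟩: (0.6509)(-0.9986)(0.8668) = -0.5634
|001⟩: (0.6509)(-0.9986)(-0.4318 - 0.2493i) = (0.2807 + 0.162i)
|010⟩: (0.6509)(0.05207)(0.8668) = 0.02938
|011⟩: (0.6509)(0.05207)(-0.4318 - 0.2493i) = (-0.01463 - 0.008449i)
|100⟩: (0.7564 + 0.06445i)(-0.9986)(0.8668) = (-0.6547 - 0.05579i)
|101⟩: (0.7564 + 0.06445i)(-0.9986)(-0.4318 - 0.2493i) = (0.3101 + 0.2161i)
|110⟩: (0.7564 + 0.06445i)(0.05207)(0.8668) = (0.03414 + 0.002909i)
|111⟩: (0.7564 + 0.06445i)(0.05207)(-0.4318 - 0.2493i) = (-0.01617 - 0.01127i)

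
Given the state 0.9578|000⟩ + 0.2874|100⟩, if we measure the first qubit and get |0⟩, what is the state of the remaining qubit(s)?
|00⟩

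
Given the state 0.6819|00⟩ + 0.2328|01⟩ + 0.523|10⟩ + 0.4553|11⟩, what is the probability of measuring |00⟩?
0.465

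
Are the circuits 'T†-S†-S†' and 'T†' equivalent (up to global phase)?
No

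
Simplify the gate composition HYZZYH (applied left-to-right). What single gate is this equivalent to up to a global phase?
I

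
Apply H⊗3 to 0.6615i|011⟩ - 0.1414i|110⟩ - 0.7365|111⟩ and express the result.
(-0.2604 + 0.1839i)|000⟩ + (0.2604 - 0.2839i)|001⟩ + (0.2604 - 0.1839i)|010⟩ + (-0.2604 + 0.2839i)|011⟩ + (0.2604 + 0.2839i)|100⟩ + (-0.2604 - 0.1839i)|101⟩ + (-0.2604 - 0.2839i)|110⟩ + (0.2604 + 0.1839i)|111⟩

H⊗3 gives amp(|y⟩) = (1/2√2) Σ_x (−1)^(x·y) amp(|x⟩), where x·y is the number of positions in which both x and y have a 1.
|000⟩: (0.6615i - 0.1414i - 0.7365)/(2√2) = (-0.2604 + 0.1839i)
|001⟩: (-0.6615i - 0.1414i + 0.7365)/(2√2) = (0.2604 - 0.2839i)
|010⟩: (-0.6615i + 0.1414i + 0.7365)/(2√2) = (0.2604 - 0.1839i)
|011⟩: (0.6615i + 0.1414i - 0.7365)/(2√2) = (-0.2604 + 0.2839i)
|100⟩: (0.6615i + 0.1414i + 0.7365)/(2√2) = (0.2604 + 0.2839i)
|101⟩: (-0.6615i + 0.1414i - 0.7365)/(2√2) = (-0.2604 - 0.1839i)
|110⟩: (-0.6615i - 0.1414i - 0.7365)/(2√2) = (-0.2604 - 0.2839i)
|111⟩: (0.6615i - 0.1414i + 0.7365)/(2√2) = (0.2604 + 0.1839i)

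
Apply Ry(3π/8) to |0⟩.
0.8315|0⟩ + 0.5556|1⟩

Ry(3π/8) = [[cos(θ/2), −sin(θ/2)], [sin(θ/2), cos(θ/2)]]; θ = 3π/8, cos(θ/2) ≈ 0.83147, sin(θ/2) ≈ 0.55557.
With a = amp(|0⟩) = 1 and b = amp(|1⟩) = 0:
new amp(|0⟩) = (0.83147)·a + (-0.55557)·b = 0.8315
new amp(|1⟩) = (0.55557)·a + (0.83147)·b = 0.5556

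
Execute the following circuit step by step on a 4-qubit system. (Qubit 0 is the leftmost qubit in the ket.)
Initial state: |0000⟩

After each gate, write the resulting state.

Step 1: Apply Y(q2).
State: i|0010⟩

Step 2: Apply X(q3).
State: i|0011⟩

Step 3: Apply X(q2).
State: i|0001⟩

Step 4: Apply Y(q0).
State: -|1001⟩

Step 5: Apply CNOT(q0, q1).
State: -|1101⟩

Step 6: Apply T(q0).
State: (-1/√2 - (1/√2)i)|1101⟩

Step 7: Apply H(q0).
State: (-1/2 - (1/2)i)|0101⟩ + (1/2 + (1/2)i)|1101⟩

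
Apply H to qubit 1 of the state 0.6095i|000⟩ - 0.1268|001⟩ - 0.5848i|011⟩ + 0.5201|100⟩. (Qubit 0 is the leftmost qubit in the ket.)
0.431i|000⟩ + (-0.08966 - 0.4135i)|001⟩ + 0.431i|010⟩ + (-0.08966 + 0.4135i)|011⟩ + 0.3678|100⟩ + 0.3678|110⟩

H on qubit 1 mixes each pair of kets that differ only in qubit 1: amplitudes (a, b) of (|…0…⟩, |…1…⟩) become ((a + b)/√2, (a − b)/√2). Kets absent from the input have amplitude 0.
(|000⟩, |010⟩): (a, b) = (0.6095i, 0) → (0.431i, 0.431i)
(|001⟩, |011⟩): (a, b) = (-0.1268, -0.5848i) → ((-0.08966 - 0.4135i), (-0.08966 + 0.4135i))
(|100⟩, |110⟩): (a, b) = (0.5201, 0) → (0.3678, 0.3678)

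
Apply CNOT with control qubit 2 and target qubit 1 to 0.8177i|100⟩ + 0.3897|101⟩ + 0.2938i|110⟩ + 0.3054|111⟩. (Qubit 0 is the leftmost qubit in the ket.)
0.8177i|100⟩ + 0.3054|101⟩ + 0.2938i|110⟩ + 0.3897|111⟩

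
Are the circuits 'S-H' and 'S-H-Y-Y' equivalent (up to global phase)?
Yes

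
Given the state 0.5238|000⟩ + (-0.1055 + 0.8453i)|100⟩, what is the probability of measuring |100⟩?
0.7257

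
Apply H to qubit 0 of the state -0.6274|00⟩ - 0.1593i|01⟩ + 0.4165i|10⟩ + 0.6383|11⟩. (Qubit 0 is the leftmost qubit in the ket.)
(-0.4436 + 0.2945i)|00⟩ + (0.4513 - 0.1126i)|01⟩ + (-0.4436 - 0.2945i)|10⟩ + (-0.4513 - 0.1126i)|11⟩

H on qubit 0 mixes each pair of kets that differ only in qubit 0: amplitudes (a, b) of (|…0…⟩, |…1…⟩) become ((a + b)/√2, (a − b)/√2). Kets absent from the input have amplitude 0.
(|00⟩, |10⟩): (a, b) = (-0.6274, 0.4165i) → ((-0.4436 + 0.2945i), (-0.4436 - 0.2945i))
(|01⟩, |11⟩): (a, b) = (-0.1593i, 0.6383) → ((0.4513 - 0.1126i), (-0.4513 - 0.1126i))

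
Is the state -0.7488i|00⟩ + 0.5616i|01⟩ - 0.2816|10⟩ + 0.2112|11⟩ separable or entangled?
Separable

Writing the state as a|00⟩ + b|01⟩ + c|10⟩ + d|11⟩, it is a product state iff ad − bc = 0.
Here (a, b, c, d) = (-0.7488i, 0.5616i, -0.2816, 0.2112): ad − bc = (-0.7488i)(0.2112) − (0.5616i)(-0.2816) = 0, so the state is separable.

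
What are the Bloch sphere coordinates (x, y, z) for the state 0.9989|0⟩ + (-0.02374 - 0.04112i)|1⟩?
(-0.04743, -0.08215, 0.9955)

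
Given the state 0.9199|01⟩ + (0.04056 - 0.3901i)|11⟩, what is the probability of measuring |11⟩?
0.1538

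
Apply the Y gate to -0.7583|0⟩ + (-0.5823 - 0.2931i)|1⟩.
(-0.2931 + 0.5823i)|0⟩ - 0.7583i|1⟩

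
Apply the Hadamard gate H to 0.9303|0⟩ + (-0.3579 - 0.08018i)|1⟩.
(0.4047 - 0.0567i)|0⟩ + (0.9109 + 0.0567i)|1⟩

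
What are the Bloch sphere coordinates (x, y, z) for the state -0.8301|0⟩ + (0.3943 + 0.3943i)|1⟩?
(-0.6546, -0.6546, 0.3781)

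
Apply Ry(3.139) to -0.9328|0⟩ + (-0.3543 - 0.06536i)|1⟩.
(0.3531 + 0.06536i)|0⟩ + (-0.9333 - 0.00008473i)|1⟩

Ry(3.139) = [[cos(θ/2), −sin(θ/2)], [sin(θ/2), cos(θ/2)]]; θ = 3.139, cos(θ/2) ≈ 0.00129633, sin(θ/2) ≈ 0.999999.
With a = amp(|0⟩) = -0.9328 and b = amp(|1⟩) = (-0.3543 - 0.06536i):
new amp(|0⟩) = (0.00129633)·a + (-0.999999)·b = (0.3531 + 0.06536i)
new amp(|1⟩) = (0.999999)·a + (0.00129633)·b = (-0.9333 - 0.00008473i)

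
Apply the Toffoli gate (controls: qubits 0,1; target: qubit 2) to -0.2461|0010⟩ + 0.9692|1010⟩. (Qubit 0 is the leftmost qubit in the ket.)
-0.2461|0010⟩ + 0.9692|1010⟩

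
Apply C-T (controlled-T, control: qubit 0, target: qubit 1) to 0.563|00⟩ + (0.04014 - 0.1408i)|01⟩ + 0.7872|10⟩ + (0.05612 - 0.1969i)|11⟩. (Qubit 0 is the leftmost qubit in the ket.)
0.563|00⟩ + (0.04014 - 0.1408i)|01⟩ + 0.7872|10⟩ + (0.1789 - 0.09955i)|11⟩

C-T leaves the control-|0⟩ kets |00⟩, |01⟩ unchanged and applies T to qubit 1 on the control-|1⟩ pair (|10⟩, |11⟩).
T = [[1, 0], [0, (1/√2 + (1/√2)i)]].
With a = amp(|10⟩) = 0.7872 and b = amp(|11⟩) = (0.05612 - 0.1969i):
new amp(|10⟩) = (1)·a = 0.7872
new amp(|11⟩) = (1/√2 + (1/√2)i)·b = (0.1789 - 0.09955i)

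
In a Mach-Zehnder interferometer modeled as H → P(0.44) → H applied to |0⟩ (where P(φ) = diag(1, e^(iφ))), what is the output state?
(0.9524 + 0.213i)|0⟩ + (0.04762 - 0.213i)|1⟩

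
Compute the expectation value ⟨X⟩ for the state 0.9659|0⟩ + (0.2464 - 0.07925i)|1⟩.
0.476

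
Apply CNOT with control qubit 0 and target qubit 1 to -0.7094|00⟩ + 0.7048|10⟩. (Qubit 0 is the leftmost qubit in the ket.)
-0.7094|00⟩ + 0.7048|11⟩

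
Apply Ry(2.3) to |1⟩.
-0.9128|0⟩ + 0.4085|1⟩

Ry(2.3) = [[cos(θ/2), −sin(θ/2)], [sin(θ/2), cos(θ/2)]]; θ = 2.3, cos(θ/2) ≈ 0.408487, sin(θ/2) ≈ 0.912764.
With a = amp(|0⟩) = 0 and b = amp(|1⟩) = 1:
new amp(|0⟩) = (0.408487)·a + (-0.912764)·b = -0.9128
new amp(|1⟩) = (0.912764)·a + (0.408487)·b = 0.4085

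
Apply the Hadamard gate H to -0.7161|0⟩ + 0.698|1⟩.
-0.0128|0⟩ - 0.9999|1⟩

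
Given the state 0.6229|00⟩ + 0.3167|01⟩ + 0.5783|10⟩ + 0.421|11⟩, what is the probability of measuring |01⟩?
0.1003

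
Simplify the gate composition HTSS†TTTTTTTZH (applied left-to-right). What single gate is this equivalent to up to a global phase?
X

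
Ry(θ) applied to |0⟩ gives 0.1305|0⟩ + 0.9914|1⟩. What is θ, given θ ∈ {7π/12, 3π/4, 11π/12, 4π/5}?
11π/12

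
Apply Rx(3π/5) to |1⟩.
-0.809i|0⟩ + 0.5878|1⟩

Rx(3π/5) = [[cos(θ/2), −i·sin(θ/2)], [−i·sin(θ/2), cos(θ/2)]]; θ = 3π/5, cos(θ/2) ≈ 0.587785, sin(θ/2) ≈ 0.809017.
With a = amp(|0⟩) = 0 and b = amp(|1⟩) = 1:
new amp(|0⟩) = (0.587785)·a + (-0.809017i)·b = -0.809i
new amp(|1⟩) = (-0.809017i)·a + (0.587785)·b = 0.5878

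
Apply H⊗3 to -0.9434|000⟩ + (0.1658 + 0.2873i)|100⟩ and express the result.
(-0.2749 + 0.1016i)|000⟩ + (-0.2749 + 0.1016i)|001⟩ + (-0.2749 + 0.1016i)|010⟩ + (-0.2749 + 0.1016i)|011⟩ + (-0.3922 - 0.1016i)|100⟩ + (-0.3922 - 0.1016i)|101⟩ + (-0.3922 - 0.1016i)|110⟩ + (-0.3922 - 0.1016i)|111⟩

H⊗3 gives amp(|y⟩) = (1/2√2) Σ_x (−1)^(x·y) amp(|x⟩), where x·y is the number of positions in which both x and y have a 1.
|000⟩: (-0.9434 + (0.1658 + 0.2873i))/(2√2) = (-0.2749 + 0.1016i)
|001⟩: (-0.9434 + (0.1658 + 0.2873i))/(2√2) = (-0.2749 + 0.1016i)
|010⟩: (-0.9434 + (0.1658 + 0.2873i))/(2√2) = (-0.2749 + 0.1016i)
|011⟩: (-0.9434 + (0.1658 + 0.2873i))/(2√2) = (-0.2749 + 0.1016i)
|100⟩: (-0.9434 - (0.1658 + 0.2873i))/(2√2) = (-0.3922 - 0.1016i)
|101⟩: (-0.9434 - (0.1658 + 0.2873i))/(2√2) = (-0.3922 - 0.1016i)
|110⟩: (-0.9434 - (0.1658 + 0.2873i))/(2√2) = (-0.3922 - 0.1016i)
|111⟩: (-0.9434 - (0.1658 + 0.2873i))/(2√2) = (-0.3922 - 0.1016i)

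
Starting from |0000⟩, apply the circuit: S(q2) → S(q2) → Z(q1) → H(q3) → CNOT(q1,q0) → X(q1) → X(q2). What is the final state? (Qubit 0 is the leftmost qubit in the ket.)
1/√2|0110⟩ + 1/√2|0111⟩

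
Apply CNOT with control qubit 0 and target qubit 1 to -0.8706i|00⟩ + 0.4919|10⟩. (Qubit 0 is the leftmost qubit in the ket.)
-0.8706i|00⟩ + 0.4919|11⟩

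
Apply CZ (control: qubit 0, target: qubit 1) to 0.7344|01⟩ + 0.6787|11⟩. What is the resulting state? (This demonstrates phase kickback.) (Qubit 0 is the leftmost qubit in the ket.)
0.7344|01⟩ - 0.6787|11⟩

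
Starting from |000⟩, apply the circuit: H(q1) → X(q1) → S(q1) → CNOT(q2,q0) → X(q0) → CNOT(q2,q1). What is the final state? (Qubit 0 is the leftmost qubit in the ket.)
1/√2|100⟩ + (1/√2)i|110⟩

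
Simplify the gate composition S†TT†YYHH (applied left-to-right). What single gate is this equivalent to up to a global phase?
S†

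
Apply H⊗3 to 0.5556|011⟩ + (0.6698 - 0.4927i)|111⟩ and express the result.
(0.4332 - 0.1742i)|000⟩ + (-0.4332 + 0.1742i)|001⟩ + (-0.4332 + 0.1742i)|010⟩ + (0.4332 - 0.1742i)|011⟩ + (-0.04038 + 0.1742i)|100⟩ + (0.04038 - 0.1742i)|101⟩ + (0.04038 - 0.1742i)|110⟩ + (-0.04038 + 0.1742i)|111⟩

H⊗3 gives amp(|y⟩) = (1/2√2) Σ_x (−1)^(x·y) amp(|x⟩), where x·y is the number of positions in which both x and y have a 1.
|000⟩: (0.5556 + (0.6698 - 0.4927i))/(2√2) = (0.4332 - 0.1742i)
|001⟩: (-0.5556 - (0.6698 - 0.4927i))/(2√2) = (-0.4332 + 0.1742i)
|010⟩: (-0.5556 - (0.6698 - 0.4927i))/(2√2) = (-0.4332 + 0.1742i)
|011⟩: (0.5556 + (0.6698 - 0.4927i))/(2√2) = (0.4332 - 0.1742i)
|100⟩: (0.5556 - (0.6698 - 0.4927i))/(2√2) = (-0.04038 + 0.1742i)
|101⟩: (-0.5556 + (0.6698 - 0.4927i))/(2√2) = (0.04038 - 0.1742i)
|110⟩: (-0.5556 + (0.6698 - 0.4927i))/(2√2) = (0.04038 - 0.1742i)
|111⟩: (0.5556 - (0.6698 - 0.4927i))/(2√2) = (-0.04038 + 0.1742i)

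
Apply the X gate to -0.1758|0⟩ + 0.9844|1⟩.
0.9844|0⟩ - 0.1758|1⟩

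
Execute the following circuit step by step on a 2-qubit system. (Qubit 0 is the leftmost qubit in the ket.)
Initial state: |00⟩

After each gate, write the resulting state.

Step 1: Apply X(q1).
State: |01⟩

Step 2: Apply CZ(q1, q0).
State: |01⟩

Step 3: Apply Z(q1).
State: -|01⟩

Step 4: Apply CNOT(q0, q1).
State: -|01⟩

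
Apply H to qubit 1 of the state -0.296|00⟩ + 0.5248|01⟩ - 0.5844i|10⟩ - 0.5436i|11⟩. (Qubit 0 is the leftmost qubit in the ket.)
0.1618|00⟩ - 0.5804|01⟩ - 0.7976i|10⟩ - 0.02885i|11⟩

H on qubit 1 mixes each pair of kets that differ only in qubit 1: amplitudes (a, b) of (|…0…⟩, |…1…⟩) become ((a + b)/√2, (a − b)/√2). Kets absent from the input have amplitude 0.
(|00⟩, |01⟩): (a, b) = (-0.296, 0.5248) → (0.1618, -0.5804)
(|10⟩, |11⟩): (a, b) = (-0.5844i, -0.5436i) → (-0.7976i, -0.02885i)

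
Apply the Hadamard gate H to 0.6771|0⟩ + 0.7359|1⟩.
0.9991|0⟩ - 0.04158|1⟩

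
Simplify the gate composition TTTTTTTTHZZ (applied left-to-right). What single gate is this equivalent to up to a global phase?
H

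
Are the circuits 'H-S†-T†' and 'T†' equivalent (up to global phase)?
No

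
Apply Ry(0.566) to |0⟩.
0.9602|0⟩ + 0.2792|1⟩

Ry(0.566) = [[cos(θ/2), −sin(θ/2)], [sin(θ/2), cos(θ/2)]]; θ = 0.566, cos(θ/2) ≈ 0.960222, sin(θ/2) ≈ 0.279238.
With a = amp(|0⟩) = 1 and b = amp(|1⟩) = 0:
new amp(|0⟩) = (0.960222)·a + (-0.279238)·b = 0.9602
new amp(|1⟩) = (0.279238)·a + (0.960222)·b = 0.2792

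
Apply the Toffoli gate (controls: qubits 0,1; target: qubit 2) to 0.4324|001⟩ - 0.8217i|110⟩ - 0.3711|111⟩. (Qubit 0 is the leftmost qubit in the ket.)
0.4324|001⟩ - 0.3711|110⟩ - 0.8217i|111⟩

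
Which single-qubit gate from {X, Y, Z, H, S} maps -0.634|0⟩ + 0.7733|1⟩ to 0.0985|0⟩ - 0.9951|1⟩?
H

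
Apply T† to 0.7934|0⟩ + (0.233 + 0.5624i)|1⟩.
0.7934|0⟩ + (0.5624 + 0.2329i)|1⟩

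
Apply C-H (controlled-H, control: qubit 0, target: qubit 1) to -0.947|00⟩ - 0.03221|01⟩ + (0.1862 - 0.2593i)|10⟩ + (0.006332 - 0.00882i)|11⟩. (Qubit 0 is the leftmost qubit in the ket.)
-0.947|00⟩ - 0.03221|01⟩ + (0.1361 - 0.1896i)|10⟩ + (0.1272 - 0.1771i)|11⟩

C-H leaves the control-|0⟩ kets |00⟩, |01⟩ unchanged and applies H to qubit 1 on the control-|1⟩ pair (|10⟩, |11⟩).
H = [[1/√2, 1/√2], [1/√2, -1/√2]].
With a = amp(|10⟩) = (0.1862 - 0.2593i) and b = amp(|11⟩) = (0.006332 - 0.00882i):
new amp(|10⟩) = (1/√2)·a + (1/√2)·b = (0.1361 - 0.1896i)
new amp(|11⟩) = (1/√2)·a + (-1/√2)·b = (0.1272 - 0.1771i)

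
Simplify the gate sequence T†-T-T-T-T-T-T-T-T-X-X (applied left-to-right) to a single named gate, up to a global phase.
T†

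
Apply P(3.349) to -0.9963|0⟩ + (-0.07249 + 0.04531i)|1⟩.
-0.9963|0⟩ + (0.08027 - 0.02941i)|1⟩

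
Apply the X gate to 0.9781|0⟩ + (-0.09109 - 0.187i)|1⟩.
(-0.09109 - 0.187i)|0⟩ + 0.9781|1⟩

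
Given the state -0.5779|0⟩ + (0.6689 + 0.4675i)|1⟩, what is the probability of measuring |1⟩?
0.666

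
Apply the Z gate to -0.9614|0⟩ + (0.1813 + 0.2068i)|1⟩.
-0.9614|0⟩ + (-0.1813 - 0.2068i)|1⟩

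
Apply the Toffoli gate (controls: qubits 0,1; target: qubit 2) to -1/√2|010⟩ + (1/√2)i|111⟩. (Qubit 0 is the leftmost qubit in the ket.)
-1/√2|010⟩ + (1/√2)i|110⟩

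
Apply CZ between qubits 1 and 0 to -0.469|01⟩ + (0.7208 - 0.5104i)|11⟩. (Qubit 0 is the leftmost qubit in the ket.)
-0.469|01⟩ + (-0.7208 + 0.5104i)|11⟩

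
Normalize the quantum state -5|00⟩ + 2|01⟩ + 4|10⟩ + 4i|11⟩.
-0.6402|00⟩ + 0.2561|01⟩ + 0.5121|10⟩ + 0.5121i|11⟩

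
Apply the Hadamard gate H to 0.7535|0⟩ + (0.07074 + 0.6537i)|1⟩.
(0.5828 + 0.4622i)|0⟩ + (0.4828 - 0.4622i)|1⟩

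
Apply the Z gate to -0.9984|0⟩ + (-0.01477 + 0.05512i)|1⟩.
-0.9984|0⟩ + (0.01477 - 0.05512i)|1⟩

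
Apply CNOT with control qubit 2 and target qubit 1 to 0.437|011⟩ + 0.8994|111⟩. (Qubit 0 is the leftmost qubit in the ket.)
0.437|001⟩ + 0.8994|101⟩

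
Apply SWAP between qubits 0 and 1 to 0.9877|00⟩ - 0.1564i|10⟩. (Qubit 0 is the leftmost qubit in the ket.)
0.9877|00⟩ - 0.1564i|01⟩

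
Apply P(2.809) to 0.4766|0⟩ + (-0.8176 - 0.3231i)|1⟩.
0.4766|0⟩ + (0.8783 + 0.03845i)|1⟩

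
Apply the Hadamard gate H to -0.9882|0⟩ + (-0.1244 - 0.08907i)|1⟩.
(-0.7867 - 0.06298i)|0⟩ + (-0.6108 + 0.06298i)|1⟩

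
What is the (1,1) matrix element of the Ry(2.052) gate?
0.5182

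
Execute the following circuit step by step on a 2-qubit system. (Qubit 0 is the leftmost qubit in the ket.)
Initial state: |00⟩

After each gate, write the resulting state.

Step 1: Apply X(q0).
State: |10⟩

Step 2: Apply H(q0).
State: 1/√2|00⟩ - 1/√2|10⟩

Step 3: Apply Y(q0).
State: (1/√2)i|00⟩ + (1/√2)i|10⟩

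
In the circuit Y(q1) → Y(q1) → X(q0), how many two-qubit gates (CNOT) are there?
0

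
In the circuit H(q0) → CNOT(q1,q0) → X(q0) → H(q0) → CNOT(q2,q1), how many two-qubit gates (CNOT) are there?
2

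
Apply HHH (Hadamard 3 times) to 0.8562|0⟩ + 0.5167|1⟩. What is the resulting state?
0.9708|0⟩ + 0.2401|1⟩

H² = I, so H^3 = H: a single Hadamard. With (a, b) = (0.8562, 0.5167), H gives ((a + b)/√2, (a − b)/√2) = (0.9708, 0.2401).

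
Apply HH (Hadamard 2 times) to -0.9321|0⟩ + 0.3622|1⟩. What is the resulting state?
-0.9321|0⟩ + 0.3622|1⟩

H² = I, so an even number of Hadamards cancels: H^2 = I and the state is unchanged.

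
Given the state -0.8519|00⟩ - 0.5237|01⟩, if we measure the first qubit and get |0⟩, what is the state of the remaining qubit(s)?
-0.8519|0⟩ - 0.5237|1⟩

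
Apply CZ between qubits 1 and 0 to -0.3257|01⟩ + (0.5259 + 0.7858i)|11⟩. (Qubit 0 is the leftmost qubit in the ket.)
-0.3257|01⟩ + (-0.5259 - 0.7858i)|11⟩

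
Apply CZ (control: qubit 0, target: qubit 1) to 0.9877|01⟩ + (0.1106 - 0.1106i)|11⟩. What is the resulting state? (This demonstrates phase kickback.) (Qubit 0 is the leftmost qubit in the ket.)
0.9877|01⟩ + (-0.1106 + 0.1106i)|11⟩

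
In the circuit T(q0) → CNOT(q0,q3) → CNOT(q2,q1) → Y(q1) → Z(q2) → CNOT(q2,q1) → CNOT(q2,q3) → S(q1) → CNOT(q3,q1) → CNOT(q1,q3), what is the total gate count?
10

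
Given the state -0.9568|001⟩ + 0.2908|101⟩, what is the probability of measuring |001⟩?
0.9155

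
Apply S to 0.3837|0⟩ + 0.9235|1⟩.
0.3837|0⟩ + 0.9235i|1⟩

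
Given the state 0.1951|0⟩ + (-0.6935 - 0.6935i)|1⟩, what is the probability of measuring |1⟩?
0.9619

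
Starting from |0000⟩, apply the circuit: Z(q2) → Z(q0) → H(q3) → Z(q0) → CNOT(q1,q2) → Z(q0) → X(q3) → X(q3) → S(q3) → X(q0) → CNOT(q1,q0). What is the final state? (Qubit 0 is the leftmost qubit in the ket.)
1/√2|1000⟩ + (1/√2)i|1001⟩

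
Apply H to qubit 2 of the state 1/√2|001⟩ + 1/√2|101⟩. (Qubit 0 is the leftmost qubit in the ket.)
1/2|000⟩ - 1/2|001⟩ + 1/2|100⟩ - 1/2|101⟩

H on qubit 2 mixes each pair of kets that differ only in qubit 2: amplitudes (a, b) of (|…0…⟩, |…1…⟩) become ((a + b)/√2, (a − b)/√2). Kets absent from the input have amplitude 0.
(|000⟩, |001⟩): (a, b) = (0, 1/√2) → (1/2, -1/2)
(|100⟩, |101⟩): (a, b) = (0, 1/√2) → (1/2, -1/2)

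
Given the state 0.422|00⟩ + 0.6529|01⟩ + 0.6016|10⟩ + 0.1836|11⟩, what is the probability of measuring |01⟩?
0.4263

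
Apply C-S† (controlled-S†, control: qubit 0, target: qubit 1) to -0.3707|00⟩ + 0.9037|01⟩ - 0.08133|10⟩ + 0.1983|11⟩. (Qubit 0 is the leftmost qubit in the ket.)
-0.3707|00⟩ + 0.9037|01⟩ - 0.08133|10⟩ - 0.1983i|11⟩

C-S† leaves the control-|0⟩ kets |00⟩, |01⟩ unchanged and applies S† to qubit 1 on the control-|1⟩ pair (|10⟩, |11⟩).
S† = [[1, 0], [0, -i]].
With a = amp(|10⟩) = -0.08133 and b = amp(|11⟩) = 0.1983:
new amp(|10⟩) = (1)·a = -0.08133
new amp(|11⟩) = (-i)·b = -0.1983i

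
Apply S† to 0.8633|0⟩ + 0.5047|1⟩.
0.8633|0⟩ - 0.5047i|1⟩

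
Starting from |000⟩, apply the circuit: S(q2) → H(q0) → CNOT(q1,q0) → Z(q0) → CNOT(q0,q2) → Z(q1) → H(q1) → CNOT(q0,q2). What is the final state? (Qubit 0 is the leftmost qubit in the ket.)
1/2|000⟩ + 1/2|010⟩ - 1/2|100⟩ - 1/2|110⟩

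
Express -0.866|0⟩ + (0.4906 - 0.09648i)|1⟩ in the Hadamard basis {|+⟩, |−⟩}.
(-0.2654 - 0.06822i)|+⟩ + (-0.9593 + 0.06822i)|−⟩

With |ψ⟩ = α|0⟩ + β|1⟩, the Hadamard-basis coefficients are ⟨+|ψ⟩ = (α + β)/√2 and ⟨−|ψ⟩ = (α − β)/√2.
Here α = -0.866, β = (0.4906 - 0.09648i): (α + β)/√2 = (-0.2654 - 0.06822i), (α − β)/√2 = (-0.9593 + 0.06822i).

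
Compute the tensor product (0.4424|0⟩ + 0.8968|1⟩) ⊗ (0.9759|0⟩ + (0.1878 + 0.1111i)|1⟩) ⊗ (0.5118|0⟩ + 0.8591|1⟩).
0.221|000⟩ + 0.3709|001⟩ + (0.04252 + 0.02516i)|010⟩ + (0.07138 + 0.04223i)|011⟩ + 0.4479|100⟩ + 0.7519|101⟩ + (0.0862 + 0.05099i)|110⟩ + (0.1447 + 0.0856i)|111⟩

amp(|b₁b₂…⟩) = product of the factor amplitudes for bits b₁, b₂, …; only kets whose every factor amplitude is nonzero survive.
|000⟩: (0.4424)(0.9759)(0.5118) = 0.221
|001⟩: (0.4424)(0.9759)(0.8591) = 0.3709
|010⟩: (0.4424)(0.1878 + 0.1111i)(0.5118) = (0.04252 + 0.02516i)
|011⟩: (0.4424)(0.1878 + 0.1111i)(0.8591) = (0.07138 + 0.04223i)
|100⟩: (0.8968)(0.9759)(0.5118) = 0.4479
|101⟩: (0.8968)(0.9759)(0.8591) = 0.7519
|110⟩: (0.8968)(0.1878 + 0.1111i)(0.5118) = (0.0862 + 0.05099i)
|111⟩: (0.8968)(0.1878 + 0.1111i)(0.8591) = (0.1447 + 0.0856i)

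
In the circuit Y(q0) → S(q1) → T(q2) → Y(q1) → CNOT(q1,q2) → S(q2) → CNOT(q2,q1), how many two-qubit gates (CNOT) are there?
2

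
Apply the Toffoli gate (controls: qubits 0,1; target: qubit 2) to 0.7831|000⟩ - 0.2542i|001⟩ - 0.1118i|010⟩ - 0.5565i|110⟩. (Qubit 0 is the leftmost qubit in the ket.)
0.7831|000⟩ - 0.2542i|001⟩ - 0.1118i|010⟩ - 0.5565i|111⟩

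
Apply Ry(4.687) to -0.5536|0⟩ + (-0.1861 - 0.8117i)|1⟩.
(0.5197 + 0.5812i)|0⟩ + (-0.2665 + 0.5666i)|1⟩

Ry(4.687) = [[cos(θ/2), −sin(θ/2)], [sin(θ/2), cos(θ/2)]]; θ = 4.687, cos(θ/2) ≈ -0.698074, sin(θ/2) ≈ 0.716026.
With a = amp(|0⟩) = -0.5536 and b = amp(|1⟩) = (-0.1861 - 0.8117i):
new amp(|0⟩) = (-0.698074)·a + (-0.716026)·b = (0.5197 + 0.5812i)
new amp(|1⟩) = (0.716026)·a + (-0.698074)·b = (-0.2665 + 0.5666i)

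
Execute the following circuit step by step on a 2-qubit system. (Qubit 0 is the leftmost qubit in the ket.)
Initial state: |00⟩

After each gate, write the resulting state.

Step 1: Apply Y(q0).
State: i|10⟩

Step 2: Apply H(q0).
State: (1/√2)i|00⟩ - (1/√2)i|10⟩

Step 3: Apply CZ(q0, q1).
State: (1/√2)i|00⟩ - (1/√2)i|10⟩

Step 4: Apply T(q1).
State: (1/√2)i|00⟩ - (1/√2)i|10⟩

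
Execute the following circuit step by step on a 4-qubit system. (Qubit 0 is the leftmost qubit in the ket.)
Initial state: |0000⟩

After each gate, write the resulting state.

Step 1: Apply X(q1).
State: |0100⟩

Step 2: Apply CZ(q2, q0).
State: |0100⟩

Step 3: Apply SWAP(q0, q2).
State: |0100⟩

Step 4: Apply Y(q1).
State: -i|0000⟩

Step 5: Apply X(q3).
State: -i|0001⟩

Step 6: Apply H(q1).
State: -(1/√2)i|0001⟩ - (1/√2)i|0101⟩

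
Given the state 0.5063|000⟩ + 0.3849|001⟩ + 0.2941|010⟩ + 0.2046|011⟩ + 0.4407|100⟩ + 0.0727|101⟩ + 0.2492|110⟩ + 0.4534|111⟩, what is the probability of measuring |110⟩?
0.0621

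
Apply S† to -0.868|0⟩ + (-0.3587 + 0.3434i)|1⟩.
-0.868|0⟩ + (0.3434 + 0.3587i)|1⟩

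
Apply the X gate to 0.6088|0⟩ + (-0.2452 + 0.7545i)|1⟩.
(-0.2452 + 0.7545i)|0⟩ + 0.6088|1⟩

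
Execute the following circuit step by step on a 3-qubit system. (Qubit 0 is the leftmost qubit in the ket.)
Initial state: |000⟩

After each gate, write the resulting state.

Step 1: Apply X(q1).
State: |010⟩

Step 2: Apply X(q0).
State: |110⟩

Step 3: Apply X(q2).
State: |111⟩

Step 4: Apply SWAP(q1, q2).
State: |111⟩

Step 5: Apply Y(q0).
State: -i|011⟩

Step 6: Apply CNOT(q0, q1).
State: -i|011⟩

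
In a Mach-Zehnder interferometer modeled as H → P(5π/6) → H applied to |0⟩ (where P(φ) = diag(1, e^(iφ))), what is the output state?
(0.06699 + 0.25i)|0⟩ + (0.933 - 0.25i)|1⟩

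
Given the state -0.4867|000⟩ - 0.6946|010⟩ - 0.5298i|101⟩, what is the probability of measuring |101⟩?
0.2807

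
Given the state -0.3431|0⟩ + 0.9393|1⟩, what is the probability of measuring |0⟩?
0.1177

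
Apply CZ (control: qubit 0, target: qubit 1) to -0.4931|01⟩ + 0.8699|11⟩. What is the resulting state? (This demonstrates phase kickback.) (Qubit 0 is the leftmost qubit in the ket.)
-0.4931|01⟩ - 0.8699|11⟩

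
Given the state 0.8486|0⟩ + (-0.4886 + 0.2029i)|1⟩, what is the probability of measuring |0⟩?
0.7201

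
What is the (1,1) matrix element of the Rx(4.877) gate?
-0.7628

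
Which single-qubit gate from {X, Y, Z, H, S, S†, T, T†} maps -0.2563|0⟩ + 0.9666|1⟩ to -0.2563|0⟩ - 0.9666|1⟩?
Z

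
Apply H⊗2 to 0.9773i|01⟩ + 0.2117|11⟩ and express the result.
(0.1059 + 0.4887i)|00⟩ + (-0.1059 - 0.4887i)|01⟩ + (-0.1059 + 0.4887i)|10⟩ + (0.1059 - 0.4887i)|11⟩

H⊗2 gives amp(|y⟩) = (1/2) Σ_x (−1)^(x·y) amp(|x⟩), where x·y is the number of positions in which both x and y have a 1.
|00⟩: (0.9773i + 0.2117)/2 = (0.1059 + 0.4887i)
|01⟩: (-0.9773i - 0.2117)/2 = (-0.1059 - 0.4887i)
|10⟩: (0.9773i - 0.2117)/2 = (-0.1059 + 0.4887i)
|11⟩: (-0.9773i + 0.2117)/2 = (0.1059 - 0.4887i)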